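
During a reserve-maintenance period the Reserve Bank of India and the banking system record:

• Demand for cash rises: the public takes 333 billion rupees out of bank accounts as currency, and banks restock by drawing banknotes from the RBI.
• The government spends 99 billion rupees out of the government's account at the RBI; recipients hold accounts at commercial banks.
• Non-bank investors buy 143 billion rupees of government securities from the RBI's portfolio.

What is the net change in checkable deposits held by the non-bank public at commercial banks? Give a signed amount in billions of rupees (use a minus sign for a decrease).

-377 billion

RBI balance sheet:
  Assets:      Securities −143B
  Liabilities: Bank reserves −377B, Currency in circulation +333B, Government deposits −99B
Commercial banking system:
  Assets:      Reserves at CB −377B
  Liabilities: Checkable deposits −377B
So the change in checkable deposits held by the non-bank public at commercial banks is -377 billion.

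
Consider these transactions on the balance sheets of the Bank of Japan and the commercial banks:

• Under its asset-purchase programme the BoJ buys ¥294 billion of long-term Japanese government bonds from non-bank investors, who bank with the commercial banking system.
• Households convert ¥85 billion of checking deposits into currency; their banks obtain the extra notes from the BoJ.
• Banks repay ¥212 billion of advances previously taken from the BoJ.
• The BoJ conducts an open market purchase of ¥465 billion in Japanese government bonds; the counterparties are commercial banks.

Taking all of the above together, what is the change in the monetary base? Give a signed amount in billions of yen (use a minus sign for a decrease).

+¥547 billion

BoJ balance sheet:
  Assets:      Securities +¥759B, Loans to banks −¥212B
  Liabilities: Bank reserves +¥462B, Currency in circulation +¥85B
Monetary base = currency + reserves: +¥85B + (+¥462B) = +¥547 billion.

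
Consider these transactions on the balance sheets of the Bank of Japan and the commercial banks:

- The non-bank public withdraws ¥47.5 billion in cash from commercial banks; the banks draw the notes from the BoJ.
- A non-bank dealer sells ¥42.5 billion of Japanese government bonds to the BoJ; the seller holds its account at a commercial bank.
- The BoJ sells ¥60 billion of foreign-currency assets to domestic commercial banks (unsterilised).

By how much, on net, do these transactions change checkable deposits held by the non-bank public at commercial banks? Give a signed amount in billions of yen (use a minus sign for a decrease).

Currency withdrawal ¥47.5 billion: non-bank counterparties' bank balances fall → −¥47.5B.
Asset purchase (from non-banks) ¥42.5 billion: non-bank counterparties' bank balances rise → +¥42.5B.
FX sale ¥60 billion: the counterparty is a bank, so public deposits are unchanged → 0.
Net: −47.5 + 42.5 + 0 = -¥5 billion.

-¥5 billion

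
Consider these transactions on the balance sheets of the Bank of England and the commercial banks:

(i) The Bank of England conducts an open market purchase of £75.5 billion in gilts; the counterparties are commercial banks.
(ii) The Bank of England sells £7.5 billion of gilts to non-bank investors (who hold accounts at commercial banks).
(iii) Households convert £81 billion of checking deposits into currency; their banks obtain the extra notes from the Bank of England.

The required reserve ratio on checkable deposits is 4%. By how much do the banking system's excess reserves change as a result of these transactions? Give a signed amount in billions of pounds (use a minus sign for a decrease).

-£9.46 billion

OMO purchase (from banks) £75.5 billion: reserves +£75.5B, deposits 0.
Asset sale (to non-banks) £7.5 billion: reserves −£7.5B, deposits −£7.5B.
Currency withdrawal £81 billion: reserves −£81B, deposits −£81B.
Totals: Δreserves = −£13B, Δdeposits = −£88.5B.
Δrequired reserves = 4% × −£88.5B = −£3.54B.
Δexcess reserves = Δreserves − Δrequired = −£13B − (−£3.54B) = -£9.46 billion.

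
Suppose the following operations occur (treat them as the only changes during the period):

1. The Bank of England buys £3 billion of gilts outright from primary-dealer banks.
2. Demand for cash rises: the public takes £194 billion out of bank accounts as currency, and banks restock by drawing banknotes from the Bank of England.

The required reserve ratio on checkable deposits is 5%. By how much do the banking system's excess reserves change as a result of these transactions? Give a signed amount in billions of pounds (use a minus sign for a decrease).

OMO purchase (from banks) £3 billion: reserves +£3B, deposits 0.
Currency withdrawal £194 billion: reserves −£194B, deposits −£194B.
Totals: Δreserves = −£191B, Δdeposits = −£194B.
Δrequired reserves = 5% × −£194B = −£9.7B.
Δexcess reserves = Δreserves − Δrequired = −£191B − (−£9.7B) = -£181.3 billion.

-£181.3 billion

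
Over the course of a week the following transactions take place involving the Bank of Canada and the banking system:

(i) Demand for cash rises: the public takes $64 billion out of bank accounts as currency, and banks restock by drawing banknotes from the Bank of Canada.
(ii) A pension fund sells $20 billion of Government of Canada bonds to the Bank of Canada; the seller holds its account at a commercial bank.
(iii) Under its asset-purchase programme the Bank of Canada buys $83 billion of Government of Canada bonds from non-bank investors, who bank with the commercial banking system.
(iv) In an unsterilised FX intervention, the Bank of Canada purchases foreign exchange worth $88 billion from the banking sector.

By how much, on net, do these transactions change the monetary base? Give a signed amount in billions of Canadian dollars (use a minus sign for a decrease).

Bank of Canada balance sheet:
  Assets:      Securities +$103B, Foreign assets +$88B
  Liabilities: Bank reserves +$127B, Currency in circulation +$64B
Commercial banking system:
  Assets:      Reserves at CB +$127B, Foreign assets −$88B
  Liabilities: Checkable deposits +$39B
Monetary base = currency + reserves: +$64B + (+$127B) = +$191 billion.

+$191 billion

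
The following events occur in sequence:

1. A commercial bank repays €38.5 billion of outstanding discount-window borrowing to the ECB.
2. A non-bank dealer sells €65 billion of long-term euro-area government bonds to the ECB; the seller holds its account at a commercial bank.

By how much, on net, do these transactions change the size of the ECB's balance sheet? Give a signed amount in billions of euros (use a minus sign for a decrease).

Discount-window repayment €38.5 billion: an ECB asset is shed → −€38.5B.
Asset purchase (from non-banks) €65 billion: an ECB asset is acquired → +€65B.
Net: −38.5 + 65 = +€26.5 billion.

+€26.5 billion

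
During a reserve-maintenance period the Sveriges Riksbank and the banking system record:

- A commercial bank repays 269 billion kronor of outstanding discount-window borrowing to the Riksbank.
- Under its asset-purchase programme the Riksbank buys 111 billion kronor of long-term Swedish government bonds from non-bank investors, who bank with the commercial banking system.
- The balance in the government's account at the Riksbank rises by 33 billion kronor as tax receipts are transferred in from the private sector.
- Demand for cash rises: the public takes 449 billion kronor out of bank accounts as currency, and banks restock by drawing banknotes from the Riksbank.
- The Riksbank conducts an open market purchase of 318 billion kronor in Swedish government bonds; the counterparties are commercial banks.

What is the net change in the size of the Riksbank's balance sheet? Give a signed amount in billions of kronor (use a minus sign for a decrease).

+160 billion

Riksbank balance sheet:
  Assets:      Securities +429B, Loans to banks −269B
  Liabilities: Bank reserves −322B, Currency in circulation +449B, Government deposits +33B
Commercial banking system:
  Assets:      Reserves at CB −322B, Securities −318B
  Liabilities: Checkable deposits −371B, Borrowings from CB −269B
Change in total Riksbank assets = +160 billion.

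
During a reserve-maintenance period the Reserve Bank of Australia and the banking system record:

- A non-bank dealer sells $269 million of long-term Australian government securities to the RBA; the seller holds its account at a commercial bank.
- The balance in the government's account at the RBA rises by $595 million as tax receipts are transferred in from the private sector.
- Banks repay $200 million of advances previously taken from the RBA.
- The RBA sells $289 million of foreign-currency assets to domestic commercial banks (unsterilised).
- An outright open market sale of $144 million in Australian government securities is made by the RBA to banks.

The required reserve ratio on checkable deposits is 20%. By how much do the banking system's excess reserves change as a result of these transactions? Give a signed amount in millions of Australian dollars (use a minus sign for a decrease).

Asset purchase (from non-banks) $269 million: reserves +$269M, deposits +$269M.
Government account inflow $595 million: reserves −$595M, deposits −$595M.
Discount-window repayment $200 million: reserves −$200M, deposits 0.
FX sale $289 million: reserves −$289M, deposits 0.
OMO sale (to banks) $144 million: reserves −$144M, deposits 0.
Totals: Δreserves = −$959M, Δdeposits = −$326M.
Δrequired reserves = 20% × −$326M = −$65.2M.
Δexcess reserves = Δreserves − Δrequired = −$959M − (−$65.2M) = -$893.8 million.

-$893.8 million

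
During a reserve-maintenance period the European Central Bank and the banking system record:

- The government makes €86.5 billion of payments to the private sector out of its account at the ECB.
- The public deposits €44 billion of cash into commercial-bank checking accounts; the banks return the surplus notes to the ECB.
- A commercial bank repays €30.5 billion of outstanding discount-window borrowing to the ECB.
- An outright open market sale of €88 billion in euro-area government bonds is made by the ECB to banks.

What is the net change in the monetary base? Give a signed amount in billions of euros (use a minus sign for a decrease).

-€32 billion

Government spending €86.5 billion: a non-base liability converts back to reserves → +€86.5B.
Currency deposit €44 billion: just a shift between currency and reserves — both are base money → 0.
Discount-window repayment €30.5 billion: ECB balance sheet contracts → −€30.5B.
OMO sale (to banks) €88 billion: ECB balance sheet contracts → −€88B.
Net: 86.5 + 0 − 30.5 − 88 = -€32 billion.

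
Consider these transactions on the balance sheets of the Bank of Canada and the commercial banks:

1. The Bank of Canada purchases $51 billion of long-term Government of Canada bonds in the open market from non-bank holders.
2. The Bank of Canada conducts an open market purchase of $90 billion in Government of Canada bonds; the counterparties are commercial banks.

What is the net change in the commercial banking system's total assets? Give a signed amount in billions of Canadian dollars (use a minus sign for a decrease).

Bank of Canada balance sheet:
  Assets:      Securities +$141B
  Liabilities: Bank reserves +$141B
Commercial banking system:
  Assets:      Reserves at CB +$141B, Securities −$90B
  Liabilities: Checkable deposits +$51B
Change in total bank assets = +$51 billion.

+$51 billion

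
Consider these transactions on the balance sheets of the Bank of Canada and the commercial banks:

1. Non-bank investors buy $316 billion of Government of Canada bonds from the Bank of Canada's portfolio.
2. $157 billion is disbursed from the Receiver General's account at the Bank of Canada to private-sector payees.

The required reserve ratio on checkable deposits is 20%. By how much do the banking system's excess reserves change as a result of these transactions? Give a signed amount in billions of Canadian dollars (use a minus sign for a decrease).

Asset sale (to non-banks) $316 billion: reserves −$316B, deposits −$316B.
Government spending $157 billion: reserves +$157B, deposits +$157B.
Totals: Δreserves = −$159B, Δdeposits = −$159B.
Δrequired reserves = 20% × −$159B = −$31.8B.
Δexcess reserves = Δreserves − Δrequired = −$159B − (−$31.8B) = -$127.2 billion.

-$127.2 billion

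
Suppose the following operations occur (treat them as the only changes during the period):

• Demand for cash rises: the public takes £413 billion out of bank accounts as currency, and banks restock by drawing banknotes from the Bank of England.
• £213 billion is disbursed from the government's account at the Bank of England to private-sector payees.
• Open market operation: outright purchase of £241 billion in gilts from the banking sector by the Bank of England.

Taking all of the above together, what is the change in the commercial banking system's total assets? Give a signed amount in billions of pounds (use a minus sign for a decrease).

Bank of England balance sheet:
  Assets:      Securities +£241B
  Liabilities: Bank reserves +£41B, Currency in circulation +£413B, Government deposits −£213B
Commercial banking system:
  Assets:      Reserves at CB +£41B, Securities −£241B
  Liabilities: Checkable deposits −£200B
Change in total bank assets = -£200 billion.

-£200 billion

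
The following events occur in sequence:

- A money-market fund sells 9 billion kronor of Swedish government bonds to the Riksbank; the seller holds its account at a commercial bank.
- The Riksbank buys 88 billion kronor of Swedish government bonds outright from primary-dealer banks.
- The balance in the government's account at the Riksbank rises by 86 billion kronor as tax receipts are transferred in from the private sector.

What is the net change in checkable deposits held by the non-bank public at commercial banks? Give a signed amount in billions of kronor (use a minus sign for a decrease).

-77 billion

Asset purchase (from non-banks) 9 billion kronor: non-bank counterparties' bank balances rise → +9B.
OMO purchase (from banks) 88 billion kronor: the counterparty is a bank, so public deposits are unchanged → 0.
Government account inflow 86 billion kronor: non-bank counterparties' bank balances fall → −86B.
Net: 9 + 0 − 86 = -77 billion.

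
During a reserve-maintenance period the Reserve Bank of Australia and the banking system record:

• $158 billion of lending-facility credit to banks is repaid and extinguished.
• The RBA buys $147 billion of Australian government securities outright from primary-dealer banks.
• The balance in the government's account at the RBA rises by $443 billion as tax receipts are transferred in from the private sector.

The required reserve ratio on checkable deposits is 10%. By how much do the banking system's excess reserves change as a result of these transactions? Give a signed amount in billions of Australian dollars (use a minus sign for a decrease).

-$409.7 billion

Discount-window repayment $158 billion: reserves −$158B, deposits 0.
OMO purchase (from banks) $147 billion: reserves +$147B, deposits 0.
Government account inflow $443 billion: reserves −$443B, deposits −$443B.
Totals: Δreserves = −$454B, Δdeposits = −$443B.
Δrequired reserves = 10% × −$443B = −$44.3B.
Δexcess reserves = Δreserves − Δrequired = −$454B − (−$44.3B) = -$409.7 billion.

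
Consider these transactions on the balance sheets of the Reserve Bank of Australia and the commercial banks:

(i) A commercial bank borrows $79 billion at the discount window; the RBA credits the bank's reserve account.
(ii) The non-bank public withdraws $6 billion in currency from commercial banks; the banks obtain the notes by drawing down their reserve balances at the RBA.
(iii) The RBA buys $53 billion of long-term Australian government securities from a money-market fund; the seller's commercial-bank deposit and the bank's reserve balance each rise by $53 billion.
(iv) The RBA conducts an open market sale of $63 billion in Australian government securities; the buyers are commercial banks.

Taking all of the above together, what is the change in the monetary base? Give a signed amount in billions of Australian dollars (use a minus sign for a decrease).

Discount-window loan $79 billion: RBA balance sheet expands → +$79B.
Currency withdrawal $6 billion: just a shift between currency and reserves — both are base money → 0.
Asset purchase (from non-banks) $53 billion: RBA balance sheet expands → +$53B.
OMO sale (to banks) $63 billion: RBA balance sheet contracts → −$63B.
Net: 79 + 0 + 53 − 63 = +$69 billion.

+$69 billion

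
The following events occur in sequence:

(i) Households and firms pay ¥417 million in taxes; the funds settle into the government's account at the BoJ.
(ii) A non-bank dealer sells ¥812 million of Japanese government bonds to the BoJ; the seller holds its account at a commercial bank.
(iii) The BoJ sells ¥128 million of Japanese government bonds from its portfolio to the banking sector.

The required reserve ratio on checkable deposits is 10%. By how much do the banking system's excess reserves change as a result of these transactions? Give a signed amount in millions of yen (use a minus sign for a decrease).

+¥227.5 million

Government account inflow ¥417 million: reserves −¥417M, deposits −¥417M.
Asset purchase (from non-banks) ¥812 million: reserves +¥812M, deposits +¥812M.
OMO sale (to banks) ¥128 million: reserves −¥128M, deposits 0.
Totals: Δreserves = +¥267M, Δdeposits = +¥395M.
Δrequired reserves = 10% × +¥395M = +¥39.5M.
Δexcess reserves = Δreserves − Δrequired = +¥267M − (+¥39.5M) = +¥227.5 million.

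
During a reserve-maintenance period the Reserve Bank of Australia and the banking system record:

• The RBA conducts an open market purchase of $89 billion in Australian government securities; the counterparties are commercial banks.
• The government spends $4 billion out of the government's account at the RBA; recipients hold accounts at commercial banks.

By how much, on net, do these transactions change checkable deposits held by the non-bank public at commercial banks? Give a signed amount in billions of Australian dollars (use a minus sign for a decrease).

RBA balance sheet:
  Assets:      Securities +$89B
  Liabilities: Bank reserves +$93B, Government deposits −$4B
Commercial banking system:
  Assets:      Reserves at CB +$93B, Securities −$89B
  Liabilities: Checkable deposits +$4B
So the change in checkable deposits held by the non-bank public at commercial banks is +$4 billion.

+$4 billion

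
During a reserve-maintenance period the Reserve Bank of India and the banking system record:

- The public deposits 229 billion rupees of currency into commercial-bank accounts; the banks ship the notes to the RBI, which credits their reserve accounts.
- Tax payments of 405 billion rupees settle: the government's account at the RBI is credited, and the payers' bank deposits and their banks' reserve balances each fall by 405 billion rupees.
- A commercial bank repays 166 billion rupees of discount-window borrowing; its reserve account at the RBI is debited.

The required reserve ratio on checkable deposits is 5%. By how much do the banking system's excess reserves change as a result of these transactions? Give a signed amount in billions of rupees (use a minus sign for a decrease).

-333.2 billion

Currency deposit 229 billion rupees: reserves +229B, deposits +229B.
Government account inflow 405 billion rupees: reserves −405B, deposits −405B.
Discount-window repayment 166 billion rupees: reserves −166B, deposits 0.
Totals: Δreserves = −342B, Δdeposits = −176B.
Δrequired reserves = 5% × −176B = −8.8B.
Δexcess reserves = Δreserves − Δrequired = −342B − (−8.8B) = -333.2 billion.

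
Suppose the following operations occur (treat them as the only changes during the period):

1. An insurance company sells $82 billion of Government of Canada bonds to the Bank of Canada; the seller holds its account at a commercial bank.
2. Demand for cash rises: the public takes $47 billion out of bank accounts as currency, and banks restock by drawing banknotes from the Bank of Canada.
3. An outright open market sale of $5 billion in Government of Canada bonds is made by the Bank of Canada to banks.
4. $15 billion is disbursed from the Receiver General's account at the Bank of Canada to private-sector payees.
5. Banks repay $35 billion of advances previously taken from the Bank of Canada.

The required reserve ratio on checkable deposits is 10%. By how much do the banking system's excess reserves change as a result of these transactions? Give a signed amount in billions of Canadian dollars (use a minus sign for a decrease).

+$5 billion

Asset purchase (from non-banks) $82 billion: reserves +$82B, deposits +$82B.
Currency withdrawal $47 billion: reserves −$47B, deposits −$47B.
OMO sale (to banks) $5 billion: reserves −$5B, deposits 0.
Government spending $15 billion: reserves +$15B, deposits +$15B.
Discount-window repayment $35 billion: reserves −$35B, deposits 0.
Totals: Δreserves = +$10B, Δdeposits = +$50B.
Δrequired reserves = 10% × +$50B = +$5B.
Δexcess reserves = Δreserves − Δrequired = +$10B − (+$5B) = +$5 billion.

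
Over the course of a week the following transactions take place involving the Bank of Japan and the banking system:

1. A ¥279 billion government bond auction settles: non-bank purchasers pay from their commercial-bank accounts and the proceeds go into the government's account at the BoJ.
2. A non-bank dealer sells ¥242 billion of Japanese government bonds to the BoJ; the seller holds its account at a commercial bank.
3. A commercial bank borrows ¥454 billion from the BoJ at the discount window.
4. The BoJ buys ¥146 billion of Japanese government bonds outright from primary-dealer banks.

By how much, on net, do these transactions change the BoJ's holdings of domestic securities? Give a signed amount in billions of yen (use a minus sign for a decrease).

BoJ balance sheet:
  Assets:      Securities +¥388B, Loans to banks +¥454B
  Liabilities: Bank reserves +¥563B, Government deposits +¥279B
Commercial banking system:
  Assets:      Reserves at CB +¥563B, Securities −¥146B
  Liabilities: Checkable deposits −¥37B, Borrowings from CB +¥454B
So the change in the BoJ's holdings of domestic securities is +¥388 billion.

+¥388 billion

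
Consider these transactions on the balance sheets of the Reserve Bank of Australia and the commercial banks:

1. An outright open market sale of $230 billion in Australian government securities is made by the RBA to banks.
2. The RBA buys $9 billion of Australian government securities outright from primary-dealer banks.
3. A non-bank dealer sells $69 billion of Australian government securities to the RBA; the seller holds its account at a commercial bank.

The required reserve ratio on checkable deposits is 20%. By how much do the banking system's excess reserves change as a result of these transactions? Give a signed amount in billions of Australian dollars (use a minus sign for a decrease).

-$165.8 billion

OMO sale (to banks) $230 billion: reserves −$230B, deposits 0.
OMO purchase (from banks) $9 billion: reserves +$9B, deposits 0.
Asset purchase (from non-banks) $69 billion: reserves +$69B, deposits +$69B.
Totals: Δreserves = −$152B, Δdeposits = +$69B.
Δrequired reserves = 20% × +$69B = +$13.8B.
Δexcess reserves = Δreserves − Δrequired = −$152B − (+$13.8B) = -$165.8 billion.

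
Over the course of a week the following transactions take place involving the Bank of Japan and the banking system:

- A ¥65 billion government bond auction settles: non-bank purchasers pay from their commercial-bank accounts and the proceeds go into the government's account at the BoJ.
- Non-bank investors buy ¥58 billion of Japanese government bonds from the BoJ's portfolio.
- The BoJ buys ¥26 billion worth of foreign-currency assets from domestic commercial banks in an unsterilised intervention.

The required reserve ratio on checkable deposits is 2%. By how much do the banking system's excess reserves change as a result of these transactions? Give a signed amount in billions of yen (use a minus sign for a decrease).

Government account inflow ¥65 billion: reserves −¥65B, deposits −¥65B.
Asset sale (to non-banks) ¥58 billion: reserves −¥58B, deposits −¥58B.
FX purchase ¥26 billion: reserves +¥26B, deposits 0.
Totals: Δreserves = −¥97B, Δdeposits = −¥123B.
Δrequired reserves = 2% × −¥123B = −¥2.46B.
Δexcess reserves = Δreserves − Δrequired = −¥97B − (−¥2.46B) = -¥94.54 billion.

-¥94.54 billion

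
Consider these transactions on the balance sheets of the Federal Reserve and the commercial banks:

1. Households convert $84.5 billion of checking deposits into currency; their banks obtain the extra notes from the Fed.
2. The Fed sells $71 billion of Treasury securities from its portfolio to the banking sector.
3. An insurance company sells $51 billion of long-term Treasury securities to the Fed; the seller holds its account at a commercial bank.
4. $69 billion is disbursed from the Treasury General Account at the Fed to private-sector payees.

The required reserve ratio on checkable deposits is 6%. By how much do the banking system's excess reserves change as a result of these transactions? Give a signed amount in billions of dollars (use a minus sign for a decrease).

Currency withdrawal $84.5 billion: reserves −$84.5B, deposits −$84.5B.
OMO sale (to banks) $71 billion: reserves −$71B, deposits 0.
Asset purchase (from non-banks) $51 billion: reserves +$51B, deposits +$51B.
Government spending $69 billion: reserves +$69B, deposits +$69B.
Totals: Δreserves = −$35.5B, Δdeposits = +$35.5B.
Δrequired reserves = 6% × +$35.5B = +$2.13B.
Δexcess reserves = Δreserves − Δrequired = −$35.5B − (+$2.13B) = -$37.63 billion.

-$37.63 billion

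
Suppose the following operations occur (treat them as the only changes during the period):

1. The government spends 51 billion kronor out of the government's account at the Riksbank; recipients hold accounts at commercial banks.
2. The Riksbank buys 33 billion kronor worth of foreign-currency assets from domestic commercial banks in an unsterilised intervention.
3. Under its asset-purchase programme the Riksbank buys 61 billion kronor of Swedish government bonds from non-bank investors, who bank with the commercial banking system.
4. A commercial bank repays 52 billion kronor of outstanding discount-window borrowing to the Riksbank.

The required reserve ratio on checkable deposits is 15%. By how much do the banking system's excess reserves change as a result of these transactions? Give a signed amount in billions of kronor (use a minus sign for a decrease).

Government spending 51 billion kronor: reserves +51B, deposits +51B.
FX purchase 33 billion kronor: reserves +33B, deposits 0.
Asset purchase (from non-banks) 61 billion kronor: reserves +61B, deposits +61B.
Discount-window repayment 52 billion kronor: reserves −52B, deposits 0.
Totals: Δreserves = +93B, Δdeposits = +112B.
Δrequired reserves = 15% × +112B = +16.8B.
Δexcess reserves = Δreserves − Δrequired = +93B − (+16.8B) = +76.2 billion.

+76.2 billion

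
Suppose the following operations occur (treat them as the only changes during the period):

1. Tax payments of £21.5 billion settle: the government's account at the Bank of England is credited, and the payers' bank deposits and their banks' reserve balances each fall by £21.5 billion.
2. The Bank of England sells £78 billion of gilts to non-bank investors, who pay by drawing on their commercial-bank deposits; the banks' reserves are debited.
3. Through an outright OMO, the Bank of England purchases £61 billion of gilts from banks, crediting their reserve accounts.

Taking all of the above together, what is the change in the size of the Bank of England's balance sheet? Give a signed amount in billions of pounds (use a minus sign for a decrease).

Government account inflow £21.5 billion: only the composition of liabilities changes → 0.
Asset sale (to non-banks) £78 billion: a Bank of England asset is shed → −£78B.
OMO purchase (from banks) £61 billion: a Bank of England asset is acquired → +£61B.
Net: 0 − 78 + 61 = -£17 billion.

-£17 billion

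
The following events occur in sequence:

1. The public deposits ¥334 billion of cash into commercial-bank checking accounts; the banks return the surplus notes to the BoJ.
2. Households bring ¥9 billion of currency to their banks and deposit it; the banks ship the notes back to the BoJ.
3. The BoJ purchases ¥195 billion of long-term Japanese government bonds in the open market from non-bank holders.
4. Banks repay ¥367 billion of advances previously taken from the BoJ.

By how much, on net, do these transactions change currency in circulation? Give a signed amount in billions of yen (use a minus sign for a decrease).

-¥343 billion

Currency deposit ¥334 billion: notes return to the central bank → −¥334B.
Currency deposit ¥9 billion: notes return to the central bank → −¥9B.
Asset purchase (from non-banks) ¥195 billion: no currency enters or leaves circulation → 0.
Discount-window repayment ¥367 billion: no currency enters or leaves circulation → 0.
Net: −334 − 9 + 0 + 0 = -¥343 billion.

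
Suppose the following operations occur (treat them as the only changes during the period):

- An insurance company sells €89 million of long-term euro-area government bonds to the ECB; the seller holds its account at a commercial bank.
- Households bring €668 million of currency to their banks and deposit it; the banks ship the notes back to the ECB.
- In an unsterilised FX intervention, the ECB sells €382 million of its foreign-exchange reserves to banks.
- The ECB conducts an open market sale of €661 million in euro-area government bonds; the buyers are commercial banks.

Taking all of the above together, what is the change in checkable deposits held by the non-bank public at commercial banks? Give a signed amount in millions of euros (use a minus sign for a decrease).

+€757 million

ECB balance sheet:
  Assets:      Securities −€572M, Foreign assets −€382M
  Liabilities: Bank reserves −€286M, Currency in circulation −€668M
Commercial banking system:
  Assets:      Reserves at CB −€286M, Securities +€661M, Foreign assets +€382M
  Liabilities: Checkable deposits +€757M
So the change in checkable deposits held by the non-bank public at commercial banks is +€757 million.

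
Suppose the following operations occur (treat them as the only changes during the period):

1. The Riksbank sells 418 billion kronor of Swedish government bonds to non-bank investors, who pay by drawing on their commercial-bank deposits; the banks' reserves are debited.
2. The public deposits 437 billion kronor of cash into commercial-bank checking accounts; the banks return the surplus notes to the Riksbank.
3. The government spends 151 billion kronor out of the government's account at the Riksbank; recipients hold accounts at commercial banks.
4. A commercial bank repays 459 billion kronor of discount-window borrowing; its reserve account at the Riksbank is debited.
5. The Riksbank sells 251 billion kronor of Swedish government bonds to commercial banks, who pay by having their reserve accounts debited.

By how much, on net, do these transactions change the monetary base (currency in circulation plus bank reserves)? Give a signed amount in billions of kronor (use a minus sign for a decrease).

-977 billion

Asset sale (to non-banks) 418 billion kronor: Riksbank balance sheet contracts → −418B.
Currency deposit 437 billion kronor: just a shift between currency and reserves — both are base money → 0.
Government spending 151 billion kronor: a non-base liability converts back to reserves → +151B.
Discount-window repayment 459 billion kronor: Riksbank balance sheet contracts → −459B.
OMO sale (to banks) 251 billion kronor: Riksbank balance sheet contracts → −251B.
Net: −418 + 0 + 151 − 459 − 251 = -977 billion.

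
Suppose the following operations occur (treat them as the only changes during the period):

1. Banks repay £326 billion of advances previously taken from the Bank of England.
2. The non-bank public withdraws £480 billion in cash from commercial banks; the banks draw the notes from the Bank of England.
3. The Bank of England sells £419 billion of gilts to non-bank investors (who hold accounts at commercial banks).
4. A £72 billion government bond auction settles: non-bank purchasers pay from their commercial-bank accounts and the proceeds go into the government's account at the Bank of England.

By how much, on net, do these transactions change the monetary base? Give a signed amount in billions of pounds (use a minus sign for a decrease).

Discount-window repayment £326 billion: Bank of England balance sheet contracts → −£326B.
Currency withdrawal £480 billion: just a shift between currency and reserves — both are base money → 0.
Asset sale (to non-banks) £419 billion: Bank of England balance sheet contracts → −£419B.
Government account inflow £72 billion: reserves shift to a non-base liability → −£72B.
Net: −326 + 0 − 419 − 72 = -£817 billion.

-£817 billion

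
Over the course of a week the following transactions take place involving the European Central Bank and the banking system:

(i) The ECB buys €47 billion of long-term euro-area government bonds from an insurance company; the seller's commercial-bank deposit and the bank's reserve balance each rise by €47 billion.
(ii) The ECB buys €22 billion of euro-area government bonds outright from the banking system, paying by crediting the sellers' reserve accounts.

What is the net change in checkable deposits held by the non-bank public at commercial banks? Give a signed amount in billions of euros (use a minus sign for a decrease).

ECB balance sheet:
  Assets:      Securities +€69B
  Liabilities: Bank reserves +€69B
Commercial banking system:
  Assets:      Reserves at CB +€69B, Securities −€22B
  Liabilities: Checkable deposits +€47B
So the change in checkable deposits held by the non-bank public at commercial banks is +€47 billion.

+€47 billion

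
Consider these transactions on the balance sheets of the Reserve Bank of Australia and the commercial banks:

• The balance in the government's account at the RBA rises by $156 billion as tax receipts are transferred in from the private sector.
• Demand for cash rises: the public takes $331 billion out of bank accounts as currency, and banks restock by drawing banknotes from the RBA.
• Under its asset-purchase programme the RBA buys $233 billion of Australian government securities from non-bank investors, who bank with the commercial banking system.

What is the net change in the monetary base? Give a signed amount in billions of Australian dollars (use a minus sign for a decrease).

+$77 billion

Government account inflow $156 billion: reserves shift to a non-base liability → −$156B.
Currency withdrawal $331 billion: just a shift between currency and reserves — both are base money → 0.
Asset purchase (from non-banks) $233 billion: RBA balance sheet expands → +$233B.
Net: −156 + 0 + 233 = +$77 billion.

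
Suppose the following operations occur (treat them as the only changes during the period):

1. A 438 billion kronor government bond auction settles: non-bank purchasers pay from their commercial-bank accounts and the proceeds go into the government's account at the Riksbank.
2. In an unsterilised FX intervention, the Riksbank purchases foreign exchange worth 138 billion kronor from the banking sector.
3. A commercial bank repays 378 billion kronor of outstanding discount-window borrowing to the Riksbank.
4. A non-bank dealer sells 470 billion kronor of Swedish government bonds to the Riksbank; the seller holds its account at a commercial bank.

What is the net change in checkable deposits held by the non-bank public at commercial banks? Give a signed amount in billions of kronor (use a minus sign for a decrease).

Riksbank balance sheet:
  Assets:      Securities +470B, Loans to banks −378B, Foreign assets +138B
  Liabilities: Bank reserves −208B, Government deposits +438B
Commercial banking system:
  Assets:      Reserves at CB −208B, Foreign assets −138B
  Liabilities: Checkable deposits +32B, Borrowings from CB −378B
So the change in checkable deposits held by the non-bank public at commercial banks is +32 billion.

+32 billion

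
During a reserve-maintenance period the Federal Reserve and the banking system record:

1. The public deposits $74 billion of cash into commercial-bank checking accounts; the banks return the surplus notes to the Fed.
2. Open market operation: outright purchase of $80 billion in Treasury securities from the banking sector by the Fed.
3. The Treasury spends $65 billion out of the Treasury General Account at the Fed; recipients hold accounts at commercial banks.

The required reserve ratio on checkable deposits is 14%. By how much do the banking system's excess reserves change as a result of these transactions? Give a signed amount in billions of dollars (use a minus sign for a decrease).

Currency deposit $74 billion: reserves +$74B, deposits +$74B.
OMO purchase (from banks) $80 billion: reserves +$80B, deposits 0.
Government spending $65 billion: reserves +$65B, deposits +$65B.
Totals: Δreserves = +$219B, Δdeposits = +$139B.
Δrequired reserves = 14% × +$139B = +$19.46B.
Δexcess reserves = Δreserves − Δrequired = +$219B − (+$19.46B) = +$199.54 billion.

+$199.54 billion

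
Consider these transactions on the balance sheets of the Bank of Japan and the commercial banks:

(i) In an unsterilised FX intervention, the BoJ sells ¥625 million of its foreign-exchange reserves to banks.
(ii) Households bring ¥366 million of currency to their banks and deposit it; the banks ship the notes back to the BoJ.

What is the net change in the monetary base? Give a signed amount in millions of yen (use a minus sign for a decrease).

-¥625 million

FX sale ¥625 million: BoJ balance sheet contracts → −¥625M.
Currency deposit ¥366 million: just a shift between currency and reserves — both are base money → 0.
Net: −625 + 0 = -¥625 million.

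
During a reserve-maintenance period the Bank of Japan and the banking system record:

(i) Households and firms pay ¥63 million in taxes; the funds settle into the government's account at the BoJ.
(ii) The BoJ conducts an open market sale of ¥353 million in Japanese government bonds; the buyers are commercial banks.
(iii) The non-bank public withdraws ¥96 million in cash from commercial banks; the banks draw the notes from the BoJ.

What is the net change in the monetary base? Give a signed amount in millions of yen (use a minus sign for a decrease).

-¥416 million

Government account inflow ¥63 million: reserves shift to a non-base liability → −¥63M.
OMO sale (to banks) ¥353 million: BoJ balance sheet contracts → −¥353M.
Currency withdrawal ¥96 million: just a shift between currency and reserves — both are base money → 0.
Net: −63 − 353 + 0 = -¥416 million.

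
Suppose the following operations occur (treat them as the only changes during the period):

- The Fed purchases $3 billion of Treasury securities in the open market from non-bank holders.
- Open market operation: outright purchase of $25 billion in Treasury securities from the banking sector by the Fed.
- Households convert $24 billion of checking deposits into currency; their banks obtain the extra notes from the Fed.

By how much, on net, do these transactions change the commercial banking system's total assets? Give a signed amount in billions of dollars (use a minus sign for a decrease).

-$21 billion

Asset purchase (from non-banks) $3 billion: bank balance sheets expand → +$3B.
OMO purchase (from banks) $25 billion: just an asset swap on bank balance sheets → 0.
Currency withdrawal $24 billion: bank balance sheets shrink → −$24B.
Net: 3 + 0 − 24 = -$21 billion.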